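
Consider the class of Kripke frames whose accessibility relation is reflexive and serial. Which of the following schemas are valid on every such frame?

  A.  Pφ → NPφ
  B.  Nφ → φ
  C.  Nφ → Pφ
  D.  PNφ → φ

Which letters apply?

(A) Pφ → NPφ (axiom 5) characterises the euclidean frames. Such an R need not be euclidean — not valid.
(B) Nφ → φ is axiom T; it is valid on a frame exactly when R is reflexive. Every such R is reflexive, so valid.
(C) Nφ → Pφ is axiom D, which corresponds to seriality. Every such R is serial — valid.
(D) PNφ → φ is the dual of axiom B, which corresponds to symmetry. Such an R need not be symmetric — not valid.

B, C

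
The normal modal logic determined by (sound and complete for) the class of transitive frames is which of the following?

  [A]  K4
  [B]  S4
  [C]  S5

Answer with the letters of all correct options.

A

(A) K4 is determined by exactly this class.
(B) S4 is determined by the class of reflexive and transitive frames.
(C) S5 is determined by the class of reflexive, symmetric, and transitive frames.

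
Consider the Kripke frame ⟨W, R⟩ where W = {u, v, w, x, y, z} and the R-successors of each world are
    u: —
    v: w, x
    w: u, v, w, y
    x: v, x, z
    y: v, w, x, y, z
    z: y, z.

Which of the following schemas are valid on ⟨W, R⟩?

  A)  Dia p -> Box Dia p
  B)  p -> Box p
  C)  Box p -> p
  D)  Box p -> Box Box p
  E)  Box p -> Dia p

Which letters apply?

R is not reflexive: not u R u.
R is not transitive: v R w and w R u but not v R u.
R is not euclidean: v R w and v R x but not w R x.
R is not serial: u has no R-successor.
R is not a subset of the identity: v R w with v ≠ w.
(A) Dia p -> Box Dia p is axiom 5; it is valid on a frame exactly when R is euclidean. R is not euclidean, so not valid.
(B) p -> Box p is equivalent to ◇p→p; it holds exactly when R ⊆ identity. Here R ⊄ identity — not valid.
(C) Box p -> p is axiom T, which corresponds to reflexivity. R is not reflexive — not valid.
(D) Box p -> Box Box p is axiom 4, which corresponds to transitivity. R is not transitive — not valid.
(E) axiom D: valid iff R is serial. R is not serial — not valid.

none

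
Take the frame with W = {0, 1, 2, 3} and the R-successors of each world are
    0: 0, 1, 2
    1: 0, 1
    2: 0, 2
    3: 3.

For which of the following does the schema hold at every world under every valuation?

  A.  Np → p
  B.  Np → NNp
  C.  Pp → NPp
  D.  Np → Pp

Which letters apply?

R is reflexive: each world relates to itself.
R is not transitive: 1 R 0 and 0 R 2 but not 1 R 2.
R is not euclidean: 0 R 1 and 0 R 2 but not 1 R 2.
R is serial: every world has an R-successor.
(A) axiom T: valid iff R is reflexive. R is reflexive — valid.
(B) Np → NNp is axiom 4; it is valid on a frame exactly when R is transitive. R is not transitive, so not valid.
(C) Pp → NPp (axiom 5) characterises the euclidean frames. R is not euclidean — not valid.
(D) Np → Pp (axiom D) characterises the serial frames. R is serial — valid.

A, D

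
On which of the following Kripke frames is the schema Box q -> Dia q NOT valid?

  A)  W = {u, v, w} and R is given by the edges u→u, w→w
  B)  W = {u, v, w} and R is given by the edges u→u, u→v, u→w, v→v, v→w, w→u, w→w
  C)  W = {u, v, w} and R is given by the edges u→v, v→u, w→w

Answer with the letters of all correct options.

The schema Box q -> Dia q is axiom D; it is valid on a frame iff R is serial.
(A) R is not serial (v has no R-successor), so the schema fails here.
(B) R is serial (every world has an R-successor), so the schema is valid here.
(C) R is serial (every world has an R-successor), so the schema is valid here.

A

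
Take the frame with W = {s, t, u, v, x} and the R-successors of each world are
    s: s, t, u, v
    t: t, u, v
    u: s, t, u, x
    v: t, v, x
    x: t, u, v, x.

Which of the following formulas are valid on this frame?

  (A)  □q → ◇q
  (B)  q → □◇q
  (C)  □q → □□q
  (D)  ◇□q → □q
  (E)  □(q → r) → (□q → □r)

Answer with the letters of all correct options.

R is not symmetric: s R t but not t R s.
R is not transitive: s R u and u R x but not s R x.
R is not euclidean: s R t and s R s but not t R s.
R is serial: every world has an R-successor.
(A) axiom D: valid iff R is serial. R is serial — valid.
(B) q → □◇q (axiom B) characterises the symmetric frames. R is not symmetric — not valid.
(C) □q → □□q is axiom 4, which corresponds to transitivity. R is not transitive — not valid.
(D) ◇□q → □q (the dual of axiom 5) characterises the euclidean frames. R is not euclidean — not valid.
(E) this is just K, valid on every normal frame.

A, E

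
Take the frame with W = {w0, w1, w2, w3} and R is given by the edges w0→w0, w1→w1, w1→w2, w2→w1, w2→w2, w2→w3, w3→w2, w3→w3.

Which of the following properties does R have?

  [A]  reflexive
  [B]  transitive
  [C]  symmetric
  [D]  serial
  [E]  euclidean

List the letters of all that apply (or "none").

A, C, D

(A) reflexive: each world relates to itself.
(B) not transitive: w1 R w2 and w2 R w3 but not w1 R w3.
(C) symmetric: every R-edge is matched by its reverse.
(D) serial: every world has an R-successor.
(E) not euclidean: w2 R w1 and w2 R w3 but not w1 R w3.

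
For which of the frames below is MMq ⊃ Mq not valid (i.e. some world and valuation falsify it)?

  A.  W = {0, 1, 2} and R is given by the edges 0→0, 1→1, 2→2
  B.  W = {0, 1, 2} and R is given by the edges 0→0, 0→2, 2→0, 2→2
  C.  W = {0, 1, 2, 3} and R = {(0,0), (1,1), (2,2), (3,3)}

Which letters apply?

none

The schema MMq ⊃ Mq is the dual of axiom 4; it is valid on a frame iff R is transitive.
(A) R is transitive (R is closed under composition), so the schema is valid here.
(B) R is transitive (R is closed under composition), so the schema is valid here.
(C) R is transitive (R is closed under composition), so the schema is valid here.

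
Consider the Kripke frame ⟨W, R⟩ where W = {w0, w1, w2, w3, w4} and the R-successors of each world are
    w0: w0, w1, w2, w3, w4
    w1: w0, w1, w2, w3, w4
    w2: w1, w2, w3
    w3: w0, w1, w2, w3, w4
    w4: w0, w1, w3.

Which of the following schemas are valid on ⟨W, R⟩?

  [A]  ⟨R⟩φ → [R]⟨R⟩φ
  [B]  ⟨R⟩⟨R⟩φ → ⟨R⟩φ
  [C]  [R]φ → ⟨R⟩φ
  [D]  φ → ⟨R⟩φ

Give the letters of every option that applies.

R is not reflexive: not w4 R w4.
R is not transitive: w2 R w1 and w1 R w0 but not w2 R w0.
R is not euclidean: w0 R w2 and w0 R w0 but not w2 R w0.
R is serial: every world has an R-successor.
(A) ⟨R⟩φ → [R]⟨R⟩φ is axiom 5; it is valid on a frame exactly when R is euclidean. R is not euclidean, so not valid.
(B) the dual of axiom 4: valid iff R is transitive. R is not transitive — not valid.
(C) [R]φ → ⟨R⟩φ is axiom D, which corresponds to seriality. R is serial — valid.
(D) φ → ⟨R⟩φ is the dual of axiom T, which corresponds to reflexivity. R is not reflexive — not valid.

C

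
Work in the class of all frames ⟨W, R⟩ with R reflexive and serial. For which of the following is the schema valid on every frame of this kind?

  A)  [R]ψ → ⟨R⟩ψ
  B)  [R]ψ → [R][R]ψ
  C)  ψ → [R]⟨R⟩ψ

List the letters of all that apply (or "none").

(A) [R]ψ → ⟨R⟩ψ is axiom D; it is valid on a frame exactly when R is serial. Every such R is serial, so valid.
(B) axiom 4: valid iff R is transitive. Such an R need not be transitive — not valid.
(C) axiom B: valid iff R is symmetric. Such an R need not be symmetric — not valid.

A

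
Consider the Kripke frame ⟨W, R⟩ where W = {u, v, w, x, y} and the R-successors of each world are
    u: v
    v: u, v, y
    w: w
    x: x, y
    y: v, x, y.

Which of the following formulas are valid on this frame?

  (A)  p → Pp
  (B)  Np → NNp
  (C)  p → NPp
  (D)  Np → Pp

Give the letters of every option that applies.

R is not reflexive: not u R u.
R is symmetric: every R-edge is matched by its reverse.
R is not transitive: u R v and v R u but not u R u.
R is serial: every world has an R-successor.
(A) p → Pp (the dual of axiom T) characterises the reflexive frames. R is not reflexive — not valid.
(B) axiom 4: valid iff R is transitive. R is not transitive — not valid.
(C) p → NPp is axiom B, which corresponds to symmetry. R is symmetric — valid.
(D) Np → Pp (axiom D) characterises the serial frames. R is serial — valid.

C, D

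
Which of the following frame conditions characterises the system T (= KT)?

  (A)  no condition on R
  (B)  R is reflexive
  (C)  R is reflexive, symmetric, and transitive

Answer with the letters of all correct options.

B

(A) this class determines K, not T (= KT).
(B) T (= KT) is sound and complete for exactly this class.
(C) this class determines S5, not T (= KT).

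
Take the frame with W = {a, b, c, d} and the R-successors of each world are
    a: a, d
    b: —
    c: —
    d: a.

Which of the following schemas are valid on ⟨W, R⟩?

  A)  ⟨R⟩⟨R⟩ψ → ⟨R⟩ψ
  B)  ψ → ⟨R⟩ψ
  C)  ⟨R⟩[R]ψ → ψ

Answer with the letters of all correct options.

C

R is not reflexive: not b R b.
R is symmetric: every R-edge is matched by its reverse.
R is not transitive: d R a and a R d but not d R d.
(A) the dual of axiom 4: valid iff R is transitive. R is not transitive — not valid.
(B) ψ → ⟨R⟩ψ (the dual of axiom T) characterises the reflexive frames. R is not reflexive — not valid.
(C) ⟨R⟩[R]ψ → ψ is the dual of axiom B, which corresponds to symmetry. R is symmetric — valid.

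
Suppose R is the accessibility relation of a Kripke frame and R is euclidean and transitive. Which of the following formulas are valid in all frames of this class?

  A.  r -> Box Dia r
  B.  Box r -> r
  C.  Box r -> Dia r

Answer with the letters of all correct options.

(A) r -> Box Dia r (axiom B) characterises the symmetric frames. Such an R need not be symmetric — not valid.
(B) axiom T: valid iff R is reflexive. Such an R need not be reflexive — not valid.
(C) axiom D: valid iff R is serial. Such an R need not be serial — not valid.

none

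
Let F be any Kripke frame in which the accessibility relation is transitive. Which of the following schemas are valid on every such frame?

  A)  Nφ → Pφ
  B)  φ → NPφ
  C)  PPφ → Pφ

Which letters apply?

(A) Nφ → Pφ (axiom D) characterises the serial frames. Such an R need not be serial — not valid.
(B) φ → NPφ is axiom B; it is valid on a frame exactly when R is symmetric. Such an R need not be symmetric, so not valid.
(C) PPφ → Pφ is the dual of axiom 4, which corresponds to transitivity. Every such R is transitive — valid.

C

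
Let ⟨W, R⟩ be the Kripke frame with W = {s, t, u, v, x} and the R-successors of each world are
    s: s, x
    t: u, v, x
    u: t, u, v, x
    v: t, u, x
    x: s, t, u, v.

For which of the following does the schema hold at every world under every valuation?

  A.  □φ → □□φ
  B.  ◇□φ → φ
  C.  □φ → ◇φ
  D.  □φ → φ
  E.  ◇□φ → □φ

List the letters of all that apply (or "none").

B, C

R is not reflexive: not t R t.
R is symmetric: every R-edge is matched by its reverse.
R is not transitive: s R x and x R t but not s R t.
R is not euclidean: x R s and x R t but not s R t.
R is serial: every world has an R-successor.
(A) axiom 4: valid iff R is transitive. R is not transitive — not valid.
(B) ◇□φ → φ (the dual of axiom B) characterises the symmetric frames. R is symmetric — valid.
(C) axiom D: valid iff R is serial. R is serial — valid.
(D) □φ → φ is axiom T, which corresponds to reflexivity. R is not reflexive — not valid.
(E) ◇□φ → □φ is the dual of axiom 5; it is valid on a frame exactly when R is euclidean. R is not euclidean, so not valid.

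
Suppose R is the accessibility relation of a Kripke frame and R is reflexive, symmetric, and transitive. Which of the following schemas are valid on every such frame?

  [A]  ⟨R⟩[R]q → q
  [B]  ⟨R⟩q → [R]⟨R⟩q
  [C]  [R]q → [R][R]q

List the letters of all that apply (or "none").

A, B, C

A relation that is reflexive, symmetric, and transitive is also euclidean and serial.
(A) ⟨R⟩[R]q → q (the dual of axiom B) characterises the symmetric frames. Every such R is symmetric — valid.
(B) ⟨R⟩q → [R]⟨R⟩q (axiom 5) characterises the euclidean frames. Every such R is euclidean — valid.
(C) [R]q → [R][R]q is axiom 4; it is valid on a frame exactly when R is transitive. Every such R is transitive, so valid.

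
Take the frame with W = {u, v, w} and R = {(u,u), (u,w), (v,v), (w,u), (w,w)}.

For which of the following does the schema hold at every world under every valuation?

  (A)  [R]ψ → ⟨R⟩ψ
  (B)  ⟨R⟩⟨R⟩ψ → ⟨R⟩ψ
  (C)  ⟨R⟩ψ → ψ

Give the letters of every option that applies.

R is transitive: R is closed under composition.
R is serial: every world has an R-successor.
R is not a subset of the identity: u R w with u ≠ w.
(A) axiom D: valid iff R is serial. R is serial — valid.
(B) ⟨R⟩⟨R⟩ψ → ⟨R⟩ψ (the dual of axiom 4) characterises the transitive frames. R is transitive — valid.
(C) ⟨R⟩ψ → ψ is the converse of T; it holds exactly when R ⊆ identity. Here R ⊄ identity — not valid.

A, B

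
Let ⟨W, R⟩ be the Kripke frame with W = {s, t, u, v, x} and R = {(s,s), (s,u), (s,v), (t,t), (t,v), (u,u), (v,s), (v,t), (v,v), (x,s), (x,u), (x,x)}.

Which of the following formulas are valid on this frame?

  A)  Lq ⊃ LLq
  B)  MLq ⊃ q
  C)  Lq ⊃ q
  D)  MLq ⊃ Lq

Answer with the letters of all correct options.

C

R is reflexive: each world relates to itself.
R is not symmetric: s R u but not u R s.
R is not transitive: s R v and v R t but not s R t.
R is not euclidean: s R u and s R s but not u R s.
(A) axiom 4: valid iff R is transitive. R is not transitive — not valid.
(B) MLq ⊃ q is the dual of axiom B, which corresponds to symmetry. R is not symmetric — not valid.
(C) Lq ⊃ q is axiom T, which corresponds to reflexivity. R is reflexive — valid.
(D) MLq ⊃ Lq is the dual of axiom 5; it is valid on a frame exactly when R is euclidean. R is not euclidean, so not valid.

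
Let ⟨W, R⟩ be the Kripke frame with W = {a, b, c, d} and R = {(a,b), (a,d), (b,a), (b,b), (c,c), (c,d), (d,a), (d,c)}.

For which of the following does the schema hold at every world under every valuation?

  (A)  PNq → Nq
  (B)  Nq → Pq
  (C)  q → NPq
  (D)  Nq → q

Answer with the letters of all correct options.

R is not reflexive: not a R a.
R is symmetric: every R-edge is matched by its reverse.
R is not euclidean: a R b and a R d but not b R d.
R is serial: every world has an R-successor.
(A) PNq → Nq (the dual of axiom 5) characterises the euclidean frames. R is not euclidean — not valid.
(B) axiom D: valid iff R is serial. R is serial — valid.
(C) q → NPq is axiom B, which corresponds to symmetry. R is symmetric — valid.
(D) Nq → q (axiom T) characterises the reflexive frames. R is not reflexive — not valid.

B, C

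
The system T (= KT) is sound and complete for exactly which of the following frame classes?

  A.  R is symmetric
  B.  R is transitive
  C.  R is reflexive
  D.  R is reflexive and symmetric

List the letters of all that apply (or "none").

(A) this class determines KB, not T (= KT).
(B) this class determines K4, not T (= KT).
(C) T (= KT) is sound and complete for exactly this class.
(D) this class determines B (= KTB), not T (= KT).

C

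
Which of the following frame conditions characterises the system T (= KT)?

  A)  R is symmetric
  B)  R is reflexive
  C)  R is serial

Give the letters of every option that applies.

(A) this class determines KB, not T (= KT).
(B) T (= KT) is sound and complete for exactly this class.
(C) this class determines D, not T (= KT).

B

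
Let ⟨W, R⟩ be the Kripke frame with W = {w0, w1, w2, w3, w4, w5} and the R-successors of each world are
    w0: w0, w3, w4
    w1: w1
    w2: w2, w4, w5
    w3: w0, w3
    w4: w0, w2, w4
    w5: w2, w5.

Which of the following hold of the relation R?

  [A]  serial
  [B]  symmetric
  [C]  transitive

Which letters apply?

(A) serial: every world has an R-successor.
(B) symmetric: every R-edge is matched by its reverse.
(C) not transitive: w0 R w4 and w4 R w2 but not w0 R w2.

A, B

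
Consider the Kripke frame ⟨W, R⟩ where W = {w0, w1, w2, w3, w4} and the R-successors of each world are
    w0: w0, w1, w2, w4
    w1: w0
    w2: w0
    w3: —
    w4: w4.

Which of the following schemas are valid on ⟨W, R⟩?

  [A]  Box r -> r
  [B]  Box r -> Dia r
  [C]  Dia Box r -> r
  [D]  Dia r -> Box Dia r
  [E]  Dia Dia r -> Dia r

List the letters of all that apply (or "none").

R is not reflexive: not w1 R w1.
R is not symmetric: w0 R w4 but not w4 R w0.
R is not transitive: w1 R w0 and w0 R w1 but not w1 R w1.
R is not euclidean: w0 R w1 and w0 R w2 but not w1 R w2.
R is not serial: w3 has no R-successor.
(A) axiom T: valid iff R is reflexive. R is not reflexive — not valid.
(B) Box r -> Dia r is axiom D; it is valid on a frame exactly when R is serial. R is not serial, so not valid.
(C) the dual of axiom B: valid iff R is symmetric. R is not symmetric — not valid.
(D) Dia r -> Box Dia r is axiom 5; it is valid on a frame exactly when R is euclidean. R is not euclidean, so not valid.
(E) Dia Dia r -> Dia r is the dual of axiom 4; it is valid on a frame exactly when R is transitive. R is not transitive, so not valid.

none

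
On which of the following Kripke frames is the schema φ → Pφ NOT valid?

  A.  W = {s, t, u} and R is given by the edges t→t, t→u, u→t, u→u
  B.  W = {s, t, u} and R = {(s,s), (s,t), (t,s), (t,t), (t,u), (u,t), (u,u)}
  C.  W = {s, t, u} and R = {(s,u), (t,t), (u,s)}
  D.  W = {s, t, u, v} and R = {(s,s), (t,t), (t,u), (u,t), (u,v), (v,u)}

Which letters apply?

A, C, D

The schema φ → Pφ is the dual of axiom T; it is valid on a frame iff R is reflexive.
(A) R is not reflexive (not s R s), so the schema fails here.
(B) R is reflexive (each world relates to itself), so the schema is valid here.
(C) R is not reflexive (not s R s), so the schema fails here.
(D) R is not reflexive (not u R u), so the schema fails here.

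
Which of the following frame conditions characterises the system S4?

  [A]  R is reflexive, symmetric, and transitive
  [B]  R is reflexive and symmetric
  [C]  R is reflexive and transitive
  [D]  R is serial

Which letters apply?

C

(A) this class determines S5, not S4.
(B) this class determines B (= KTB), not S4.
(C) S4 is sound and complete for exactly this class.
(D) this class determines D, not S4.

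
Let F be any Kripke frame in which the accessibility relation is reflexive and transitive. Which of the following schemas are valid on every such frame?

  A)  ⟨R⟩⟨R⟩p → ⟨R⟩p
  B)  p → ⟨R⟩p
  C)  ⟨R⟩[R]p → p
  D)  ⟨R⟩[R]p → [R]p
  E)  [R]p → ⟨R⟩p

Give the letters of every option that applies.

A, B, E

Reflexive relations are serial.
(A) the dual of axiom 4: valid iff R is transitive. Every such R is transitive — valid.
(B) p → ⟨R⟩p is the dual of axiom T; it is valid on a frame exactly when R is reflexive. Every such R is reflexive, so valid.
(C) ⟨R⟩[R]p → p (the dual of axiom B) characterises the symmetric frames. Such an R need not be symmetric — not valid.
(D) ⟨R⟩[R]p → [R]p (the dual of axiom 5) characterises the euclidean frames. Such an R need not be euclidean — not valid.
(E) axiom D: valid iff R is serial. Every such R is serial — valid.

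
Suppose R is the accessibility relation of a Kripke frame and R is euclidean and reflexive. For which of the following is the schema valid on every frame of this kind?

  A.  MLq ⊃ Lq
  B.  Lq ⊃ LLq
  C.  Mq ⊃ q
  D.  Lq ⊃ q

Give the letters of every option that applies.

A reflexive euclidean relation is also symmetric (from wRw and wRv the euclidean condition gives vRw) and hence transitive; it is an equivalence relation.
(A) MLq ⊃ Lq (the dual of axiom 5) characterises the euclidean frames. Every such R is euclidean — valid.
(B) Lq ⊃ LLq is axiom 4; it is valid on a frame exactly when R is transitive. Every such R is transitive, so valid.
(C) Mq ⊃ q (the converse of T) corresponds to R being a subset of the identity. Such an R need not be a subset of the identity, so not valid.
(D) Lq ⊃ q (axiom T) characterises the reflexive frames. Every such R is reflexive — valid.

A, B, D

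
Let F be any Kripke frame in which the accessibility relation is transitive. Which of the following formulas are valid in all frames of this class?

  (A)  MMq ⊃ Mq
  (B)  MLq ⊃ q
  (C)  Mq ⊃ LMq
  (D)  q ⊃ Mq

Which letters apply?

(A) MMq ⊃ Mq (the dual of axiom 4) characterises the transitive frames. Every such R is transitive — valid.
(B) MLq ⊃ q (the dual of axiom B) characterises the symmetric frames. Such an R need not be symmetric — not valid.
(C) Mq ⊃ LMq (axiom 5) characterises the euclidean frames. Such an R need not be euclidean — not valid.
(D) q ⊃ Mq is the dual of axiom T; it is valid on a frame exactly when R is reflexive. Such an R need not be reflexive, so not valid.

A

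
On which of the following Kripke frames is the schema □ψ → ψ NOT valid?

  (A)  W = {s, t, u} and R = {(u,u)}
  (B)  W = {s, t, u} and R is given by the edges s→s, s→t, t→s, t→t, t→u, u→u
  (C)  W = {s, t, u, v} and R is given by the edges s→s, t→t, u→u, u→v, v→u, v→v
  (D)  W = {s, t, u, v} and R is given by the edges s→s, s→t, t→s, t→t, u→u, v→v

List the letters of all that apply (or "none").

A

The schema □ψ → ψ is axiom T; it is valid on a frame iff R is reflexive.
(A) R is not reflexive (not s R s), so the schema fails here.
(B) R is reflexive (each world relates to itself), so the schema is valid here.
(C) R is reflexive (each world relates to itself), so the schema is valid here.
(D) R is reflexive (each world relates to itself), so the schema is valid here.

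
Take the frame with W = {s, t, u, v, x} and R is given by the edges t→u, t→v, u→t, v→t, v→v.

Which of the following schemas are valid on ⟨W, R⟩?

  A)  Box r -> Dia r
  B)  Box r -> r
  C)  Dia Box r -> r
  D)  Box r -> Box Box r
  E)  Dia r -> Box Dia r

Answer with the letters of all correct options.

R is not reflexive: not s R s.
R is symmetric: every R-edge is matched by its reverse.
R is not transitive: t R u and u R t but not t R t.
R is not euclidean: t R u and t R v but not u R v.
R is not serial: s has no R-successor.
(A) axiom D: valid iff R is serial. R is not serial — not valid.
(B) Box r -> r is axiom T; it is valid on a frame exactly when R is reflexive. R is not reflexive, so not valid.
(C) Dia Box r -> r (the dual of axiom B) characterises the symmetric frames. R is symmetric — valid.
(D) axiom 4: valid iff R is transitive. R is not transitive — not valid.
(E) axiom 5: valid iff R is euclidean. R is not euclidean — not valid.

C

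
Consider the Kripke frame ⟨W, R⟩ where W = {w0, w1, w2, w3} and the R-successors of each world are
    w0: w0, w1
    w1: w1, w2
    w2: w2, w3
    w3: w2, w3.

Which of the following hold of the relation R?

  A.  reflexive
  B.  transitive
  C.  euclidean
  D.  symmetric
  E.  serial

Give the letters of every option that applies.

A, E

(A) reflexive: each world relates to itself.
(B) not transitive: w0 R w1 and w1 R w2 but not w0 R w2.
(C) not euclidean: w0 R w1 and w0 R w0 but not w1 R w0.
(D) not symmetric: w0 R w1 but not w1 R w0.
(E) serial: every world has an R-successor.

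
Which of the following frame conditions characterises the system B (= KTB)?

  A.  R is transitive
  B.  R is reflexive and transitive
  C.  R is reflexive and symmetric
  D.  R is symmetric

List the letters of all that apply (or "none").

C

(A) this class determines K4, not B (= KTB).
(B) this class determines S4, not B (= KTB).
(C) B (= KTB) is sound and complete for exactly this class.
(D) this class determines KB, not B (= KTB).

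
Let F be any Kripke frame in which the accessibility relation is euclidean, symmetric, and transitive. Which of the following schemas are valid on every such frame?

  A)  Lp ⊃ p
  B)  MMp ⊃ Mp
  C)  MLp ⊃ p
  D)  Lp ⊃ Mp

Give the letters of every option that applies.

B, C

(A) Lp ⊃ p is axiom T, which corresponds to reflexivity. Such an R need not be reflexive — not valid.
(B) MMp ⊃ Mp is the dual of axiom 4; it is valid on a frame exactly when R is transitive. Every such R is transitive, so valid.
(C) MLp ⊃ p (the dual of axiom B) characterises the symmetric frames. Every such R is symmetric — valid.
(D) axiom D: valid iff R is serial. Such an R need not be serial — not valid.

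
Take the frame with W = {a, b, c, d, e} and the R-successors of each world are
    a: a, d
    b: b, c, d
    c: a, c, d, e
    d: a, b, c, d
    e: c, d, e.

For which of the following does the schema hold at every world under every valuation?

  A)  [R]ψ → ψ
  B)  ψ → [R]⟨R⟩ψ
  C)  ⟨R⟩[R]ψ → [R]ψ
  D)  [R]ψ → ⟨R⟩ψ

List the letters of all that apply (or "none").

R is reflexive: each world relates to itself.
R is not symmetric: b R c but not c R b.
R is not euclidean: b R c and b R b but not c R b.
R is serial: every world has an R-successor.
(A) [R]ψ → ψ (axiom T) characterises the reflexive frames. R is reflexive — valid.
(B) ψ → [R]⟨R⟩ψ is axiom B, which corresponds to symmetry. R is not symmetric — not valid.
(C) the dual of axiom 5: valid iff R is euclidean. R is not euclidean — not valid.
(D) [R]ψ → ⟨R⟩ψ (axiom D) characterises the serial frames. R is serial — valid.

A, D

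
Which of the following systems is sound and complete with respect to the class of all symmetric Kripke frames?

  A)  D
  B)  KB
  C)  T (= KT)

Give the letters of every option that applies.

(A) D is determined by the class of serial frames.
(B) KB is determined by exactly this class.
(C) T (= KT) is determined by the class of reflexive frames.

B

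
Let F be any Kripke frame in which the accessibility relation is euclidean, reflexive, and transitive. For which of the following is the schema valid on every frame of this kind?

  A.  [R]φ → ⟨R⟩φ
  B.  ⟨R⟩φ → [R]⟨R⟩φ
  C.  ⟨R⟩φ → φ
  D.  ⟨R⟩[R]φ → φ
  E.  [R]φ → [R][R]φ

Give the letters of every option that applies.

A, B, D, E

A relation that is euclidean, reflexive, and transitive is also serial and symmetric.
(A) [R]φ → ⟨R⟩φ (axiom D) characterises the serial frames. Every such R is serial — valid.
(B) axiom 5: valid iff R is euclidean. Every such R is euclidean — valid.
(C) ⟨R⟩φ → φ is the converse of T; it holds exactly when R ⊆ identity. Such an R need not be a subset of the identity — not valid.
(D) ⟨R⟩[R]φ → φ is the dual of axiom B, which corresponds to symmetry. Every such R is symmetric — valid.
(E) [R]φ → [R][R]φ is axiom 4, which corresponds to transitivity. Every such R is transitive — valid.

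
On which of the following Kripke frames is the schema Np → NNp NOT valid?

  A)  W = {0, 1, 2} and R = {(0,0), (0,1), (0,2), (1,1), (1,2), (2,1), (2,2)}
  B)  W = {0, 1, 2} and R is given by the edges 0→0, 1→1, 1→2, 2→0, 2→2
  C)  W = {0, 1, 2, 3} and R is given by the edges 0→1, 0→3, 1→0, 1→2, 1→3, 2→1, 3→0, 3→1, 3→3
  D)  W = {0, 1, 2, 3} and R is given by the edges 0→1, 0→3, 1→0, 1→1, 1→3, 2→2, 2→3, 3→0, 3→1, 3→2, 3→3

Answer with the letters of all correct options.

The schema Np → NNp is axiom 4; it is valid on a frame iff R is transitive.
(A) R is transitive (R is closed under composition), so the schema is valid here.
(B) R is not transitive (1 R 2 and 2 R 0 but not 1 R 0), so the schema fails here.
(C) R is not transitive (0 R 1 and 1 R 0 but not 0 R 0), so the schema fails here.
(D) R is not transitive (0 R 1 and 1 R 0 but not 0 R 0), so the schema fails here.

B, C, D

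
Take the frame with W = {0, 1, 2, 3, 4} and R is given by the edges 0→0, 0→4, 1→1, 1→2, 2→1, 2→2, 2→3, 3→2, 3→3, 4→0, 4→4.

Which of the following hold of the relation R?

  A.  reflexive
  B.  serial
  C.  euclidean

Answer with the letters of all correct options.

(A) reflexive: each world relates to itself.
(B) serial: every world has an R-successor.
(C) not euclidean: 2 R 1 and 2 R 3 but not 1 R 3.

A, B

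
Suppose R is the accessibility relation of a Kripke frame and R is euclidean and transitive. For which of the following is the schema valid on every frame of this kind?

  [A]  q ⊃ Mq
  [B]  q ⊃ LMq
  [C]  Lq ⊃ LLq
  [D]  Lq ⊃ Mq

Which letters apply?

(A) q ⊃ Mq (the dual of axiom T) characterises the reflexive frames. Such an R need not be reflexive — not valid.
(B) q ⊃ LMq is axiom B, which corresponds to symmetry. Such an R need not be symmetric — not valid.
(C) axiom 4: valid iff R is transitive. Every such R is transitive — valid.
(D) Lq ⊃ Mq is axiom D, which corresponds to seriality. Such an R need not be serial — not valid.

C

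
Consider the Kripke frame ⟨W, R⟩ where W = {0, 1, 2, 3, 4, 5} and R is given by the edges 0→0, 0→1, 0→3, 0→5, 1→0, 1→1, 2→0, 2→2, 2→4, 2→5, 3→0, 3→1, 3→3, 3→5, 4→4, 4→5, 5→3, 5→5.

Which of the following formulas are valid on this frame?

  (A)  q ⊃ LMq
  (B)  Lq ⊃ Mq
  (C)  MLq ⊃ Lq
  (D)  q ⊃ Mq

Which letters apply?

B, D

R is reflexive: each world relates to itself.
R is not symmetric: 0 R 5 but not 5 R 0.
R is not euclidean: 0 R 1 and 0 R 3 but not 1 R 3.
R is serial: every world has an R-successor.
(A) q ⊃ LMq (axiom B) characterises the symmetric frames. R is not symmetric — not valid.
(B) Lq ⊃ Mq is axiom D; it is valid on a frame exactly when R is serial. R is serial, so valid.
(C) the dual of axiom 5: valid iff R is euclidean. R is not euclidean — not valid.
(D) q ⊃ Mq is the dual of axiom T, which corresponds to reflexivity. R is reflexive — valid.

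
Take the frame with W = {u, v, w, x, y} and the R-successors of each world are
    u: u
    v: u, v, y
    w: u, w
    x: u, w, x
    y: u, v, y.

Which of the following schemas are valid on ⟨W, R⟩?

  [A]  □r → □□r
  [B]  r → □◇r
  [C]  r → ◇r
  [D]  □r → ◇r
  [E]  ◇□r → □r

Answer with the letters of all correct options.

R is reflexive: each world relates to itself.
R is not symmetric: v R u but not u R v.
R is transitive: R is closed under composition.
R is not euclidean: v R u and v R v but not u R v.
R is serial: every world has an R-successor.
(A) □r → □□r is axiom 4; it is valid on a frame exactly when R is transitive. R is transitive, so valid.
(B) axiom B: valid iff R is symmetric. R is not symmetric — not valid.
(C) r → ◇r is the dual of axiom T; it is valid on a frame exactly when R is reflexive. R is reflexive, so valid.
(D) □r → ◇r (axiom D) characterises the serial frames. R is serial — valid.
(E) ◇□r → □r is the dual of axiom 5, which corresponds to the euclidean property. R is not euclidean — not valid.

A, C, D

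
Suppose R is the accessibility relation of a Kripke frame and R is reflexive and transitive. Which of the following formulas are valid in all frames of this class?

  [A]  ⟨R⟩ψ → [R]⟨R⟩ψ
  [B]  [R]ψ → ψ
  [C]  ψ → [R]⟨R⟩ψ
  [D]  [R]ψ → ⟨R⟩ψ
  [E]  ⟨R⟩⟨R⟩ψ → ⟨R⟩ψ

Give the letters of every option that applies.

B, D, E

Reflexive relations are serial.
(A) ⟨R⟩ψ → [R]⟨R⟩ψ is axiom 5; it is valid on a frame exactly when R is euclidean. Such an R need not be euclidean, so not valid.
(B) axiom T: valid iff R is reflexive. Every such R is reflexive — valid.
(C) ψ → [R]⟨R⟩ψ is axiom B, which corresponds to symmetry. Such an R need not be symmetric — not valid.
(D) [R]ψ → ⟨R⟩ψ is axiom D, which corresponds to seriality. Every such R is serial — valid.
(E) the dual of axiom 4: valid iff R is transitive. Every such R is transitive — valid.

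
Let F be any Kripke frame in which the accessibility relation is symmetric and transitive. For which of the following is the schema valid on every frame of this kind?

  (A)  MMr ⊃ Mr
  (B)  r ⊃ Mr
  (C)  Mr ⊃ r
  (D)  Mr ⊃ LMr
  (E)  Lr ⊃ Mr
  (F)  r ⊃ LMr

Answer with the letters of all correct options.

A symmetric transitive relation is euclidean (uRv and uRw give vRu by symmetry, then vRw by transitivity).
(A) MMr ⊃ Mr is the dual of axiom 4; it is valid on a frame exactly when R is transitive. Every such R is transitive, so valid.
(B) r ⊃ Mr (the dual of axiom T) characterises the reflexive frames. Such an R need not be reflexive — not valid.
(C) Mr ⊃ r is the converse of T; it holds exactly when R ⊆ identity. Such an R need not be a subset of the identity — not valid.
(D) Mr ⊃ LMr is axiom 5; it is valid on a frame exactly when R is euclidean. Every such R is euclidean, so valid.
(E) Lr ⊃ Mr (axiom D) characterises the serial frames. Such an R need not be serial — not valid.
(F) r ⊃ LMr (axiom B) characterises the symmetric frames. Every such R is symmetric — valid.

A, D, F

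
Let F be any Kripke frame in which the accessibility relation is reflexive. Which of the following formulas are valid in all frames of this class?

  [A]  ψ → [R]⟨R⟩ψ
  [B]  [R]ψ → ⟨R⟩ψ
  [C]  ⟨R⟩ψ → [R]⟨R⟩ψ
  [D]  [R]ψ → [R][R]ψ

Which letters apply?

A reflexive relation is serial.
(A) ψ → [R]⟨R⟩ψ (axiom B) characterises the symmetric frames. Such an R need not be symmetric — not valid.
(B) axiom D: valid iff R is serial. Every such R is serial — valid.
(C) ⟨R⟩ψ → [R]⟨R⟩ψ is axiom 5; it is valid on a frame exactly when R is euclidean. Such an R need not be euclidean, so not valid.
(D) [R]ψ → [R][R]ψ is axiom 4, which corresponds to transitivity. Such an R need not be transitive — not valid.

B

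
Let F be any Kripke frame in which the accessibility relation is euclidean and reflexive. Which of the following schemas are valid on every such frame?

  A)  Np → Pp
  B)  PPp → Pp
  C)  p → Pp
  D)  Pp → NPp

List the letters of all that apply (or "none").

A, B, C, D

A reflexive euclidean relation is also symmetric (from wRw and wRv the euclidean condition gives vRw) and hence transitive; it is an equivalence relation.
(A) Np → Pp (axiom D) characterises the serial frames. Every such R is serial — valid.
(B) the dual of axiom 4: valid iff R is transitive. Every such R is transitive — valid.
(C) p → Pp is the dual of axiom T, which corresponds to reflexivity. Every such R is reflexive — valid.
(D) Pp → NPp is axiom 5; it is valid on a frame exactly when R is euclidean. Every such R is euclidean, so valid.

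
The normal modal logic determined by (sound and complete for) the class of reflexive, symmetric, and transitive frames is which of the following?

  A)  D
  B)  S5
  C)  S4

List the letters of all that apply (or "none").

(A) D is determined by the class of serial frames.
(B) S5 is determined by exactly this class.
(C) S4 is determined by the class of reflexive and transitive frames.

B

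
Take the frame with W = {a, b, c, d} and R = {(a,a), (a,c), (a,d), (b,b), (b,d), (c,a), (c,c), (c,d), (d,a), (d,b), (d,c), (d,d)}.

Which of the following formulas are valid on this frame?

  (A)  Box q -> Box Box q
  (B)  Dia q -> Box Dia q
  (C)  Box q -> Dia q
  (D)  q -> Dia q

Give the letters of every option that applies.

C, D

R is reflexive: each world relates to itself.
R is not transitive: a R d and d R b but not a R b.
R is not euclidean: d R a and d R b but not a R b.
R is serial: every world has an R-successor.
(A) Box q -> Box Box q is axiom 4; it is valid on a frame exactly when R is transitive. R is not transitive, so not valid.
(B) axiom 5: valid iff R is euclidean. R is not euclidean — not valid.
(C) axiom D: valid iff R is serial. R is serial — valid.
(D) the dual of axiom T: valid iff R is reflexive. R is reflexive — valid.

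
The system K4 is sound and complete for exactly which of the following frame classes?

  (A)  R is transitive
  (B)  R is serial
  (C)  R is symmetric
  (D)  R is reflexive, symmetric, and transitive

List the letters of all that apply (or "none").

(A) K4 is sound and complete for exactly this class.
(B) this class determines D, not K4.
(C) this class determines KB, not K4.
(D) this class determines S5, not K4.

A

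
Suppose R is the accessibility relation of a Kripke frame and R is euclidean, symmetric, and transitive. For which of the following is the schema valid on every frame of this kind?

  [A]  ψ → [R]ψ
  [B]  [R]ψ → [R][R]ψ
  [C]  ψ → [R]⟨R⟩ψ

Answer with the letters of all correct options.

B, C

(A) ψ → [R]ψ is equivalent to ◇p→p; it holds exactly when R ⊆ identity. Such an R need not be a subset of the identity — not valid.
(B) axiom 4: valid iff R is transitive. Every such R is transitive — valid.
(C) ψ → [R]⟨R⟩ψ is axiom B; it is valid on a frame exactly when R is symmetric. Every such R is symmetric, so valid.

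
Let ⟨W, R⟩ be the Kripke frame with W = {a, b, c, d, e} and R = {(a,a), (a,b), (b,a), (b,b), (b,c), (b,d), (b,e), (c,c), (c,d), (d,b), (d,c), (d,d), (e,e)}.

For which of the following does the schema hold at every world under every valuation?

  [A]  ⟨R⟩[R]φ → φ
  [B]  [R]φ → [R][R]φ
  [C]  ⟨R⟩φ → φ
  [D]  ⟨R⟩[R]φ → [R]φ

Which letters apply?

none

R is not symmetric: b R c but not c R b.
R is not transitive: a R b and b R c but not a R c.
R is not euclidean: b R a and b R c but not a R c.
R is not a subset of the identity: a R b with a ≠ b.
(A) the dual of axiom B: valid iff R is symmetric. R is not symmetric — not valid.
(B) [R]φ → [R][R]φ (axiom 4) characterises the transitive frames. R is not transitive — not valid.
(C) ⟨R⟩φ → φ is the converse of T; it holds exactly when R ⊆ identity. Here R ⊄ identity — not valid.
(D) ⟨R⟩[R]φ → [R]φ is the dual of axiom 5; it is valid on a frame exactly when R is euclidean. R is not euclidean, so not valid.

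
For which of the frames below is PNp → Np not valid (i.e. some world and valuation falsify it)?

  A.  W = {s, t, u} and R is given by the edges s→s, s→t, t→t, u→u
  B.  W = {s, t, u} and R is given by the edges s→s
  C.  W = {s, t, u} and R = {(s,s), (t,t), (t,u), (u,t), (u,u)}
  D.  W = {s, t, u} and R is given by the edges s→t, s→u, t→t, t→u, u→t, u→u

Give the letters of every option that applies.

A

The schema PNp → Np is the dual of axiom 5; it is valid on a frame iff R is euclidean.
(A) R is not euclidean (s R t and s R s but not t R s), so the schema fails here.
(B) R is euclidean (any two R-successors of the same world are R-related), so the schema is valid here.
(C) R is euclidean (any two R-successors of the same world are R-related), so the schema is valid here.
(D) R is euclidean (any two R-successors of the same world are R-related), so the schema is valid here.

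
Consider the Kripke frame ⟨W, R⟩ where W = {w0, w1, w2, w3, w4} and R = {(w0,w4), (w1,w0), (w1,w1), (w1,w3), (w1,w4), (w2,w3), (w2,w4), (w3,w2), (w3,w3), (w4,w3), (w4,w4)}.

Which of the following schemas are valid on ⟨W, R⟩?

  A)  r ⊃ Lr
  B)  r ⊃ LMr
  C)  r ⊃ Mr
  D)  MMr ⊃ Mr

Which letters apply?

none

R is not reflexive: not w0 R w0.
R is not symmetric: w0 R w4 but not w4 R w0.
R is not transitive: w0 R w4 and w4 R w3 but not w0 R w3.
R is not a subset of the identity: w0 R w4 with w0 ≠ w4.
(A) r ⊃ Lr (equivalent to ◇p→p) corresponds to R being a subset of the identity. Here R ⊄ identity, so not valid.
(B) axiom B: valid iff R is symmetric. R is not symmetric — not valid.
(C) the dual of axiom T: valid iff R is reflexive. R is not reflexive — not valid.
(D) MMr ⊃ Mr (the dual of axiom 4) characterises the transitive frames. R is not transitive — not valid.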